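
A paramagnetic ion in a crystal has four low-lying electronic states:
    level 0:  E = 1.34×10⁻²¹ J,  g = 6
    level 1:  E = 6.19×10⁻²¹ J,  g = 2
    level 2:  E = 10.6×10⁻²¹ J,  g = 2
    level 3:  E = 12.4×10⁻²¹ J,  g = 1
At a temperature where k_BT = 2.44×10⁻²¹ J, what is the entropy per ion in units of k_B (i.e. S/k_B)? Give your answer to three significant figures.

Eᵢ/kT = 0.54918, 2.5369, 4.3443, 5.0820.
Z = Σ gᵢe^(−Eᵢ/kT) = 6·e^(−0.54918) + 2·e^(−2.5369) + 2·e^(−4.3443) + 1·e^(−5.0820) = 3.4645 + 0.15822 + 0.025961 + 0.0062075 = 3.6549.
⟨E⟩ = Σ EᵢPᵢ = 1.6345 ×10⁻²¹ J.
S/k_B = ln Z + ⟨E⟩/kT = ln(3.6549) + 1.6345/2.44 = 1.2961 + 0.66988 = 1.97.

1.97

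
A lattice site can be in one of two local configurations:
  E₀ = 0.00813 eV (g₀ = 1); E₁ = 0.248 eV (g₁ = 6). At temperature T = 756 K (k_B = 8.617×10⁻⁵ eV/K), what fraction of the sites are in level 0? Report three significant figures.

0.869

k_BT = 8.617×10⁻⁵ × 756 K = 0.065145 eV.
Eᵢ/kT = 0.12480, 3.8069.
Z = Σ gᵢe^(−Eᵢ/kT) = 1·e^(−0.12480) + 6·e^(−3.8069) = 0.88267 + 0.13330 = 1.0160.
P₀ = g₀ e^(−E₀/kT) / Z = 0.88267/1.0160 = 0.869.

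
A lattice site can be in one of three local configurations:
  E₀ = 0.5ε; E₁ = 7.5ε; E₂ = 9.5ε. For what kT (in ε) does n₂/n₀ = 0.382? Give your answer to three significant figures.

9.35 ε

n₂/n₀ = exp[−(E₂−E₀)/kT] = 0.382.
⇒ (E₂−E₀)/kT = ln(1/0.382) = ln(2.6178) = 0.96233.
kT = 9.0ε / 0.96233 = 9.35 ε.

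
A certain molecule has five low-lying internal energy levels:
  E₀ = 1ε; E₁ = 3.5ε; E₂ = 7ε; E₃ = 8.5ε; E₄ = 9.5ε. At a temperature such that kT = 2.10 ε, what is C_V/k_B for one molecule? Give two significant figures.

Eᵢ/kT = 0.4762, 1.667, 3.333, 4.048, 4.524.
Z = Σ e^(−Eᵢ/kT) = e^(−0.4762) + e^(−1.667) + e^(−3.333) + e^(−4.048) + e^(−4.524) = 0.6211 + 0.1888 + 0.03569 + 0.01746 + 0.01085 = 0.8739.
⟨E⟩ = 2.041 ε, ⟨E²⟩ = 7.922 ε².
C_V/k_B = (⟨E²⟩ − ⟨E⟩²)/(kT)² = (7.922 − 4.166)/4.410 = 0.85.

0.85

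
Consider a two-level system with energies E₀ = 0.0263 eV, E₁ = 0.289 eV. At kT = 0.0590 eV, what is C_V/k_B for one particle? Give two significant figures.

Eᵢ/kT = 0.4458, 4.898.
Z = Σ e^(−Eᵢ/kT) = e^(−0.4458) + e^(−4.898) = 0.6403 + 0.007461 = 0.6478.
⟨E⟩ = 0.02932 eV, ⟨E²⟩ = 0.001646 eV².
C_V/k_B = (⟨E²⟩ − ⟨E⟩²)/(kT)² = (0.001646 − 0.0008597)/0.003481 = 0.23.

0.23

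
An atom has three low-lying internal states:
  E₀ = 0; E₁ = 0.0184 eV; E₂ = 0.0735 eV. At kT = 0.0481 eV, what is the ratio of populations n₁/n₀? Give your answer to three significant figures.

n₁/n₀ = exp[−(E₁−E₀)/kT] = exp(−(0.0184 eV)/(0.0481 eV)) = exp(-0.38254) = 0.682.

0.682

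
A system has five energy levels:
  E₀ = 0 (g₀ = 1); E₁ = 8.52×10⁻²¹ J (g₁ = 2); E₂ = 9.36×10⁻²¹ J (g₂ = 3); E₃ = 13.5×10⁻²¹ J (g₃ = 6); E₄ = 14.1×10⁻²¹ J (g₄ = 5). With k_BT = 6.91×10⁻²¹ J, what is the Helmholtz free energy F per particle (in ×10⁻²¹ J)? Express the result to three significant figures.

-9.33 ×10⁻²¹ J

Eᵢ/kT = 0, 1.2330, 1.3546, 1.9537, 2.0405.
Z = Σ gᵢe^(−Eᵢ/kT) = 1·e^(−0) + 2·e^(−1.2330) + 3·e^(−1.3546) + 6·e^(−1.9537) + 5·e^(−2.0405) = 1.0000 + 0.58283 + 0.77415 + 0.85049 + 0.64982 = 3.8573.
F = −kT ln Z = −6.91 × ln(3.8573) = −6.91 × 1.3500 = -9.33 ×10⁻²¹ J.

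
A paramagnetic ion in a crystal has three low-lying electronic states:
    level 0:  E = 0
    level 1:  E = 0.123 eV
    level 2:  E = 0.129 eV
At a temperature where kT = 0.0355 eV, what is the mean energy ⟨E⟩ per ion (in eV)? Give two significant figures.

Eᵢ/kT = 0, 3.465, 3.634.
Z = Σ e^(−Eᵢ/kT) = e^(−0) + e^(−3.465) + e^(−3.634) = 1.000 + 0.03127 + 0.02641 = 1.058.
⟨E⟩ = Σ Eᵢ e^(−Eᵢ/kT) / Z = (0·1.000 + 0.123·0.03127 + 0.129·0.02641) / 1.058 = 0.0069 eV.

0.0069 eV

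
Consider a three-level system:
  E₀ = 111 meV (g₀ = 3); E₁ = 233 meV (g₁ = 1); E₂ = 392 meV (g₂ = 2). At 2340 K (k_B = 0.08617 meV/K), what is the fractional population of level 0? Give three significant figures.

0.742

k_BT = 0.08617 × 2340 K = 201.64 meV.
Eᵢ/kT = 0.55049, 1.1555, 1.9441.
Z = Σ gᵢe^(−Eᵢ/kT) = 3·e^(−0.55049) + 1·e^(−1.1555) + 2·e^(−1.9441) = 1.7300 + 0.31490 + 0.28623 = 2.3311.
P₀ = g₀ e^(−E₀/kT) / Z = 1.7300/2.3311 = 0.742.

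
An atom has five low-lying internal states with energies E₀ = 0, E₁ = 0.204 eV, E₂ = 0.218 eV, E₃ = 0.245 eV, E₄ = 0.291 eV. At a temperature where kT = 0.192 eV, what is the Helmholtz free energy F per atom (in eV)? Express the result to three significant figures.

Eᵢ/kT = 0, 1.0625, 1.1354, 1.2760, 1.5156.
Z = Σ e^(−Eᵢ/kT) = e^(−0) + e^(−1.0625) + e^(−1.1354) + e^(−1.2760) + e^(−1.5156) = 1.0000 + 0.34559 + 0.32129 + 0.27915 + 0.21968 = 2.1657.
F = −kT ln Z = −0.192 × ln(2.1657) = −0.192 × 0.77274 = -0.148 eV.

-0.148 eV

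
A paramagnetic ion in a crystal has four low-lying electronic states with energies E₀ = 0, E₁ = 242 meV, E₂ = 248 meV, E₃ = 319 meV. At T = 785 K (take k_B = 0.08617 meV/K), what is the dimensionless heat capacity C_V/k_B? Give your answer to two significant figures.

0.80

k_BT = 0.08617 × 785 K = 67.64 meV.
Eᵢ/kT = 0, 3.578, 3.666, 4.716.
Z = Σ e^(−Eᵢ/kT) = e^(−0) + e^(−3.578) + e^(−3.666) + e^(−4.716) = 1.000 + 0.02793 + 0.02558 + 0.008951 = 1.062.
⟨E⟩ = 15.03 meV, ⟨E²⟩ = 3879 meV².
C_V/k_B = (⟨E²⟩ − ⟨E⟩²)/(kT)² = (3879 − 225.9)/4575 = 0.80.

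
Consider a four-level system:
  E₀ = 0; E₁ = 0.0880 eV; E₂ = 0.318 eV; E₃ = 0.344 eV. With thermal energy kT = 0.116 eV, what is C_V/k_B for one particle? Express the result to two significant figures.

0.58

Eᵢ/kT = 0, 0.7586, 2.741, 2.966.
Z = Σ e^(−Eᵢ/kT) = e^(−0) + e^(−0.7586) + e^(−2.741) + e^(−2.966) = 1.000 + 0.4683 + 0.06451 + 0.05151 = 1.584.
⟨E⟩ = 0.05015 eV, ⟨E²⟩ = 0.01026 eV².
C_V/k_B = (⟨E²⟩ − ⟨E⟩²)/(kT)² = (0.01026 − 0.002515)/0.01346 = 0.58.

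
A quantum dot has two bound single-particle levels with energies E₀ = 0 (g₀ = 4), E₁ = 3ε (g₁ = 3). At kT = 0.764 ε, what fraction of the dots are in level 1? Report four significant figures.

Eᵢ/kT = 0, 3.92670.
Z = Σ gᵢe^(−Eᵢ/kT) = 4·e^(−0) + 3·e^(−3.92670) = 4.00000 + 0.0591258 = 4.05913.
P₁ = g₁ e^(−E₁/kT) / Z = 0.0591258/4.05913 = 0.01457.

0.01457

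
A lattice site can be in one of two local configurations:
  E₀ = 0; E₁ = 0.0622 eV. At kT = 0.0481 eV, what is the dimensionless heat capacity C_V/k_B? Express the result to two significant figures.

Eᵢ/kT = 0, 1.293.
Z = Σ e^(−Eᵢ/kT) = e^(−0) + e^(−1.293) = 1.000 + 0.2744 = 1.274.
⟨E⟩ = 0.01340 eV, ⟨E²⟩ = 0.0008333 eV².
C_V/k_B = (⟨E²⟩ − ⟨E⟩²)/(kT)² = (0.0008333 − 0.0001796)/0.002314 = 0.28.

0.28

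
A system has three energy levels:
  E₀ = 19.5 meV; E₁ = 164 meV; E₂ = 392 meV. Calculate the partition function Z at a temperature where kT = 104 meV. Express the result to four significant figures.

Z = 1.059

Eᵢ/kT = 0.187500, 1.57692, 3.76923.
Z = Σ e^(−Eᵢ/kT) = e^(−0.187500) + e^(−1.57692) + e^(−3.76923) = 0.829029 + 0.206610 + 0.0230698 = 1.05871.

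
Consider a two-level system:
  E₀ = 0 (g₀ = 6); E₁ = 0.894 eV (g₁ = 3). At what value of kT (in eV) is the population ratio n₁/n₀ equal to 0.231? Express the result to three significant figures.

1.16 eV

n₁/n₀ = (g₁/g₀) exp[−(E₁−E₀)/kT] = 0.231.
⇒ (E₁−E₀)/kT = ln((3/6)/0.231) = ln(2.1645) = 0.77219.
kT = 0.894 eV / 0.77219 = 1.16 eV.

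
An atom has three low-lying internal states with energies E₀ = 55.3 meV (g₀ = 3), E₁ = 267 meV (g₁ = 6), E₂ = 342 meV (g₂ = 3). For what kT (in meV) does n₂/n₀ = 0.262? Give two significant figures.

n₂/n₀ = (g₂/g₀) exp[−(E₂−E₀)/kT] = 0.262.
⇒ (E₂−E₀)/kT = ln((3/3)/0.262) = ln(3.817) = 1.339.
kT = 286.7 meV / 1.339 = 210 meV.

210 meV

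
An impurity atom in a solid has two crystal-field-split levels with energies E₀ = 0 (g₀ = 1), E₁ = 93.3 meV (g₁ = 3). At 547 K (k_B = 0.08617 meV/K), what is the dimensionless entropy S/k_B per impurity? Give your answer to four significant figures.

k_BT = 0.08617 × 547 K = 47.1350 meV.
Eᵢ/kT = 0, 1.97942.
Z = Σ gᵢe^(−Eᵢ/kT) = 1·e^(−0) + 3·e^(−1.97942) = 1.00000 + 0.414448 = 1.41445.
⟨E⟩ = Σ EᵢPᵢ = 27.3378 meV.
S/k_B = ln Z + ⟨E⟩/kT = ln(1.41445) + 27.3378/47.1350 = 0.346741 + 0.579989 = 0.9267.

0.9267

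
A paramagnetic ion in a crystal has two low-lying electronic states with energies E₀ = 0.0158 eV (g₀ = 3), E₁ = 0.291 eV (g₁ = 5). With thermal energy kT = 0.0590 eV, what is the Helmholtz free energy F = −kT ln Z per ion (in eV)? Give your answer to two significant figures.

Eᵢ/kT = 0.2678, 4.932.
Z = Σ gᵢe^(−Eᵢ/kT) = 3·e^(−0.2678) + 5·e^(−4.932) = 2.295 + 0.03606 = 2.331.
F = −kT ln Z = −0.0590 × ln(2.331) = −0.0590 × 0.8463 = -0.050 eV.

-0.050 eV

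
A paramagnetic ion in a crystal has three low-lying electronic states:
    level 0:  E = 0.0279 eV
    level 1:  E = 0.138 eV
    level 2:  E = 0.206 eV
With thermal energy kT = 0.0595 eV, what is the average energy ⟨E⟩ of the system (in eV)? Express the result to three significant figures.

Eᵢ/kT = 0.46891, 2.3193, 3.4622.
Z = Σ e^(−Eᵢ/kT) = e^(−0.46891) + e^(−2.3193) + e^(−3.4622) = 0.62568 + 0.098342 + 0.031361 = 0.75538.
⟨E⟩ = Σ Eᵢ e^(−Eᵢ/kT) / Z = (0.0279·0.62568 + 0.138·0.098342 + 0.206·0.031361) / 0.75538 = 0.0496 eV.

0.0496 eV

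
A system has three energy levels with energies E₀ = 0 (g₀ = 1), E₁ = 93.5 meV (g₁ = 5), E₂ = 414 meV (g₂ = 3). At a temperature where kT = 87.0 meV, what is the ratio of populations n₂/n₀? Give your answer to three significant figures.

n₂/n₀ = (g₂/g₀) exp[−(E₂−E₀)/kT] = (3/1) × exp(−(414 meV)/(87.0 meV)) = (3/1) × exp(-4.7586) = 0.0257.

0.0257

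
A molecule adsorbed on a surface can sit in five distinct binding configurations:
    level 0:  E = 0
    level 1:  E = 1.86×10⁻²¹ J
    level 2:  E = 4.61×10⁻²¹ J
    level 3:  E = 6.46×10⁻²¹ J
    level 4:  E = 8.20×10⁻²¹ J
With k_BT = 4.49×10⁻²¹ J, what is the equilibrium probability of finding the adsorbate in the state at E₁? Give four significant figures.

0.2734

Eᵢ/kT = 0, 0.414254, 1.02673, 1.43875, 1.82628.
Z = Σ e^(−Eᵢ/kT) = e^(−0) + e^(−0.414254) + e^(−1.02673) + e^(−1.43875) + e^(−1.82628) = 1.00000 + 0.660833 + 0.358176 + 0.237224 + 0.161011 = 2.41724.
P₁ = e^(−E₁/kT) / Z = 0.660833/2.41724 = 0.2734.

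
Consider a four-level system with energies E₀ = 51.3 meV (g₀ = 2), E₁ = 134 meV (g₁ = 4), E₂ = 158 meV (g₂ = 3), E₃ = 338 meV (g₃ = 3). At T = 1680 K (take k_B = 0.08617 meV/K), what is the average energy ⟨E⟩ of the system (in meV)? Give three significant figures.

126 meV

k_BT = 0.08617 × 1680 K = 144.77 meV.
Eᵢ/kT = 0.35436, 0.92561, 1.0914, 2.3347.
Z = Σ gᵢe^(−Eᵢ/kT) = 2·e^(−0.35436) + 4·e^(−0.92561) + 3·e^(−1.0914) + 3·e^(−2.3347) = 1.4032 + 1.5852 + 1.0072 + 0.29052 = 4.2861.
⟨E⟩ = Σ Eᵢ gᵢe^(−Eᵢ/kT) / Z = (51.3·1.4032 + 134·1.5852 + 158·1.0072 + 338·0.29052) / 4.2861 = 126 meV.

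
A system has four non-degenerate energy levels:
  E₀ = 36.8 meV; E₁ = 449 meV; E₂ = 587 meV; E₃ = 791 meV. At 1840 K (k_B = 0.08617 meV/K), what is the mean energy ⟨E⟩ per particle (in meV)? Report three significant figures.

85.5 meV

k_BT = 0.08617 × 1840 K = 158.55 meV.
Eᵢ/kT = 0.23210, 2.8319, 3.7023, 4.9890.
Z = Σ e^(−Eᵢ/kT) = e^(−0.23210) + e^(−2.8319) + e^(−3.7023) + e^(−4.9890) = 0.79287 + 0.058901 + 0.024667 + 0.0068125 = 0.88325.
⟨E⟩ = Σ Eᵢ e^(−Eᵢ/kT) / Z = (36.8·0.79287 + 449·0.058901 + 587·0.024667 + 791·0.0068125) / 0.88325 = 85.5 meV.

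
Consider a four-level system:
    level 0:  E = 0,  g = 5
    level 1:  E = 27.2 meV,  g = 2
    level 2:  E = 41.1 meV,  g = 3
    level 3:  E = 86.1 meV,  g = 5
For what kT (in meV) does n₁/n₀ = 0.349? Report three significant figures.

n₁/n₀ = (g₁/g₀) exp[−(E₁−E₀)/kT] = 0.349.
⇒ (E₁−E₀)/kT = ln((2/5)/0.349) = ln(1.1461) = 0.13636.
kT = 27.2 meV / 0.13636 = 199 meV.

199 meV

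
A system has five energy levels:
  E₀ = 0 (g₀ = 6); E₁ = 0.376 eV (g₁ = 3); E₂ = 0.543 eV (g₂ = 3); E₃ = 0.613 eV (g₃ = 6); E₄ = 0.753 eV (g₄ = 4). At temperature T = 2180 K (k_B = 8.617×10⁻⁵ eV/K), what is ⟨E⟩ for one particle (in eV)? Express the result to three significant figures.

0.0638 eV

k_BT = 8.617×10⁻⁵ × 2180 K = 0.18785 eV.
Eᵢ/kT = 0, 2.0016, 2.8906, 3.2632, 4.0085.
Z = Σ gᵢe^(−Eᵢ/kT) = 6·e^(−0) + 3·e^(−2.0016) + 3·e^(−2.8906) + 6·e^(−3.2632) + 4·e^(−4.0085) = 6.0000 + 0.40536 + 0.16663 + 0.22959 + 0.072642 = 6.8742.
⟨E⟩ = Σ Eᵢ gᵢe^(−Eᵢ/kT) / Z = (0·6.0000 + 0.376·0.40536 + 0.543·0.16663 + 0.613·0.22959 + 0.753·0.072642) / 6.8742 = 0.0638 eV.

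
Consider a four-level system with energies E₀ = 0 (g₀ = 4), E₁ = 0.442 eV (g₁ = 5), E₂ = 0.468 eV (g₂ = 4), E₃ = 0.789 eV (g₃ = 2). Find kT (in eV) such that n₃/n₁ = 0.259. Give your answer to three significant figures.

n₃/n₁ = (g₃/g₁) exp[−(E₃−E₁)/kT] = 0.259.
⇒ (E₃−E₁)/kT = ln((2/5)/0.259) = ln(1.5444) = 0.43464.
kT = 0.347 eV / 0.43464 = 0.798 eV.

0.798 eV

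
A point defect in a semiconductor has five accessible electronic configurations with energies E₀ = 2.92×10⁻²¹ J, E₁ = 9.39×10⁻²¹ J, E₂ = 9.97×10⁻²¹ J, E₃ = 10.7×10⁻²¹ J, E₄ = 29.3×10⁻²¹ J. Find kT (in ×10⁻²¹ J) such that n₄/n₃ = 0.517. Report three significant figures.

28.2 ×10⁻²¹ J

n₄/n₃ = exp[−(E₄−E₃)/kT] = 0.517.
⇒ (E₄−E₃)/kT = ln(1/0.517) = ln(1.9342) = 0.65969.
kT = 18.6 ×10⁻²¹ J / 0.65969 = 28.2 ×10⁻²¹ J.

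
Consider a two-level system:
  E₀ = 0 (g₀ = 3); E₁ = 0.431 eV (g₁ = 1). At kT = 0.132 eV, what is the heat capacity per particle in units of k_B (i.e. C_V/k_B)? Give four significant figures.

Eᵢ/kT = 0, 3.26515.
Z = Σ gᵢe^(−Eᵢ/kT) = 3·e^(−0) + 1·e^(−3.26515) = 3.00000 + 0.0381912 = 3.03819.
⟨E⟩ = 0.00541783 eV, ⟨E²⟩ = 0.00233509 eV².
C_V/k_B = (⟨E²⟩ − ⟨E⟩²)/(kT)² = (0.00233509 − 0.0000293529)/0.0174240 = 0.1323.

0.1323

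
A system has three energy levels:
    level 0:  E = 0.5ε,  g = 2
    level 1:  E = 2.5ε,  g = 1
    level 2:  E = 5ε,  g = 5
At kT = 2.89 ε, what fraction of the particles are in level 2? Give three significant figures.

Eᵢ/kT = 0.17301, 0.86505, 1.7301.
Z = Σ gᵢe^(−Eᵢ/kT) = 2·e^(−0.17301) + 1·e^(−0.86505) + 5·e^(−1.7301) = 1.6823 + 0.42103 + 0.88633 = 2.9897.
P₂ = g₂ e^(−E₂/kT) / Z = 0.88633/2.9897 = 0.296.

0.296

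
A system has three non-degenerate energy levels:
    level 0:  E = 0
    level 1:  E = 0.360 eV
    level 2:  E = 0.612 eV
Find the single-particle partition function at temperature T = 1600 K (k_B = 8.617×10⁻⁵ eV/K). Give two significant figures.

Z = 1.1

k_BT = 8.617×10⁻⁵ × 1600 K = 0.1379 eV.
Eᵢ/kT = 0, 2.611, 4.438.
Z = Σ e^(−Eᵢ/kT) = e^(−0) + e^(−2.611) + e^(−4.438) = 1.000 + 0.07346 + 0.01182 = 1.085.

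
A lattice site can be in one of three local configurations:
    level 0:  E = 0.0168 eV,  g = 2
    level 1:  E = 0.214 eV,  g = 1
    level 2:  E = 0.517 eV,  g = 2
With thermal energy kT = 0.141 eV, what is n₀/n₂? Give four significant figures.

n₀/n₂ = (g₀/g₂) exp[−(E₀−E₂)/kT] = (2/2) × exp(−(-0.5002 eV)/(0.141 eV)) = (2/2) × exp(3.54752) = 34.73.

34.73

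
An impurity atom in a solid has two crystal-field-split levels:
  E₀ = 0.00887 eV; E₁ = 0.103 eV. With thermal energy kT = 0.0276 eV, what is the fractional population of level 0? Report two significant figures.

0.97

Eᵢ/kT = 0.3214, 3.732.
Z = Σ e^(−Eᵢ/kT) = e^(−0.3214) + e^(−3.732) = 0.7251 + 0.02394 = 0.7490.
P₀ = e^(−E₀/kT) / Z = 0.7251/0.7490 = 0.97.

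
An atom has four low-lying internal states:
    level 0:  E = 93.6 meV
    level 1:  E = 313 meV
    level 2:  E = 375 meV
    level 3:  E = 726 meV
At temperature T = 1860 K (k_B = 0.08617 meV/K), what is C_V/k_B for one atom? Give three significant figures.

k_BT = 0.08617 × 1860 K = 160.28 meV.
Eᵢ/kT = 0.58398, 1.9528, 2.3397, 4.5296.
Z = Σ e^(−Eᵢ/kT) = e^(−0.58398) + e^(−1.9528) + e^(−2.3397) + e^(−4.5296) = 0.55767 + 0.14188 + 0.096357 + 0.010785 = 0.80669.
⟨E⟩ = 174.26 meV, ⟨E²⟩ = 47131 meV².
C_V/k_B = (⟨E²⟩ − ⟨E⟩²)/(kT)² = (47131 − 30367)/25690 = 0.653.

0.653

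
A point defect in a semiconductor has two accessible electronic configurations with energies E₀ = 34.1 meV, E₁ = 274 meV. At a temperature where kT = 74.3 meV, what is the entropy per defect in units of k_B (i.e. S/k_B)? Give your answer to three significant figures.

Eᵢ/kT = 0.45895, 3.6878.
Z = Σ e^(−Eᵢ/kT) = e^(−0.45895) + e^(−3.6878) = 0.63195 + 0.025027 = 0.65698.
⟨E⟩ = Σ EᵢPᵢ = 43.239 meV.
S/k_B = ln Z + ⟨E⟩/kT = ln(0.65698) + 43.239/74.3 = -0.42010 + 0.58195 = 0.162.

0.162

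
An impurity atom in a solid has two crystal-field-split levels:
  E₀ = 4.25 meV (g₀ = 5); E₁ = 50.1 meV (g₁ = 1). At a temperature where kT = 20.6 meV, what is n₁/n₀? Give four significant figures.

n₁/n₀ = (g₁/g₀) exp[−(E₁−E₀)/kT] = (1/5) × exp(−(45.85 meV)/(20.6 meV)) = (1/5) × exp(-2.22573) = 0.02160.

0.02160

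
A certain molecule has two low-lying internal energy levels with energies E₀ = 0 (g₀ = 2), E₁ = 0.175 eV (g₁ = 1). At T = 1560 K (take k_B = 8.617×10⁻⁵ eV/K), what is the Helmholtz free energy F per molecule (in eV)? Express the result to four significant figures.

k_BT = 8.617×10⁻⁵ × 1560 K = 0.134425 eV.
Eᵢ/kT = 0, 1.30184.
Z = Σ gᵢe^(−Eᵢ/kT) = 2·e^(−0) + 1·e^(−1.30184) = 2.00000 + 0.272031 = 2.27203.
F = −kT ln Z = −0.134425 × ln(2.27203) = −0.134425 × 0.820674 = -0.1103 eV.

-0.1103 eV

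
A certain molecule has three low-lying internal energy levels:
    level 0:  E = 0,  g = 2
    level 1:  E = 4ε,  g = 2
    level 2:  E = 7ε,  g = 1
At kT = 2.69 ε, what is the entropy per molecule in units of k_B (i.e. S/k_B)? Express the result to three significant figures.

1.27

Eᵢ/kT = 0, 1.4870, 2.6022.
Z = Σ gᵢe^(−Eᵢ/kT) = 2·e^(−0) + 2·e^(−1.4870) + 1·e^(−2.6022) = 2.0000 + 0.45210 + 0.074110 = 2.5262.
⟨E⟩ = Σ EᵢPᵢ = 0.92121 ε.
S/k_B = ln Z + ⟨E⟩/kT = ln(2.5262) + 0.92121/2.69 = 0.92672 + 0.34246 = 1.27.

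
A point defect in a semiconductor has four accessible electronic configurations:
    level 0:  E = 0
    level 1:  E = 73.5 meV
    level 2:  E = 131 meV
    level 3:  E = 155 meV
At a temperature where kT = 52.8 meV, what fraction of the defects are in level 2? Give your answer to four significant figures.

0.06039

Eᵢ/kT = 0, 1.39205, 2.48106, 2.93561.
Z = Σ e^(−Eᵢ/kT) = e^(−0) + e^(−1.39205) + e^(−2.48106) + e^(−2.93561) = 1.00000 + 0.248565 + 0.0836545 + 0.0530983 = 1.38532.
P₂ = e^(−E₂/kT) / Z = 0.0836545/1.38532 = 0.06039.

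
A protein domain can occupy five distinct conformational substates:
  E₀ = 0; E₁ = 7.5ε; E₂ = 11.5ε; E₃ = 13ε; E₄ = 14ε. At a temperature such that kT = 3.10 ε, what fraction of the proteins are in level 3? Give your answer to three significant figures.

0.0132

Eᵢ/kT = 0, 2.4194, 3.7097, 4.1935, 4.5161.
Z = Σ e^(−Eᵢ/kT) = e^(−0) + e^(−2.4194) + e^(−3.7097) + e^(−4.1935) + e^(−4.5161) = 1.0000 + 0.088975 + 0.024485 + 0.015093 + 0.010932 = 1.1395.
P₃ = e^(−E₃/kT) / Z = 0.015093/1.1395 = 0.0132.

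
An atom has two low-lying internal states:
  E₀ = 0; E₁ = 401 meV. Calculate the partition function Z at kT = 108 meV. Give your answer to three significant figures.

Eᵢ/kT = 0, 3.7130.
Z = Σ e^(−Eᵢ/kT) = e^(−0) + e^(−3.7130) = 1.0000 + 0.024404 = 1.0244.

Z = 1.02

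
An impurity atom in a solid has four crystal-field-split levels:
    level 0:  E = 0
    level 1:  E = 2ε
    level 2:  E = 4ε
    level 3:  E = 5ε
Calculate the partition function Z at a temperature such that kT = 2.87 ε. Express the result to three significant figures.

Z = 1.92

Eᵢ/kT = 0, 0.69686, 1.3937, 1.7422.
Z = Σ e^(−Eᵢ/kT) = e^(−0) + e^(−0.69686) + e^(−1.3937) + e^(−1.7422) = 1.0000 + 0.49815 + 0.24816 + 0.17513 = 1.9214.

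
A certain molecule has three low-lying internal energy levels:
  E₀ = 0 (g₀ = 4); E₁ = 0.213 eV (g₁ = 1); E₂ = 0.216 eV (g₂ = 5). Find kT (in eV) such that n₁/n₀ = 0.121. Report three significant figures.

n₁/n₀ = (g₁/g₀) exp[−(E₁−E₀)/kT] = 0.121.
⇒ (E₁−E₀)/kT = ln((1/4)/0.121) = ln(2.0661) = 0.72566.
kT = 0.213 eV / 0.72566 = 0.294 eV.

0.294 eV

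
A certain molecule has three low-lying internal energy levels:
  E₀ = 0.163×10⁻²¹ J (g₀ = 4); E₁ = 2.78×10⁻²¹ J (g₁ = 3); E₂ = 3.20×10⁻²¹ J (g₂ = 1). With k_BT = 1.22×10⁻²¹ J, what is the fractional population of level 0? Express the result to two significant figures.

Eᵢ/kT = 0.1336, 2.279, 2.623.
Z = Σ gᵢe^(−Eᵢ/kT) = 4·e^(−0.1336) + 3·e^(−2.279) + 1·e^(−2.623) = 3.500 + 0.3072 + 0.07258 = 3.880.
P₀ = g₀ e^(−E₀/kT) / Z = 3.500/3.880 = 0.90.

0.90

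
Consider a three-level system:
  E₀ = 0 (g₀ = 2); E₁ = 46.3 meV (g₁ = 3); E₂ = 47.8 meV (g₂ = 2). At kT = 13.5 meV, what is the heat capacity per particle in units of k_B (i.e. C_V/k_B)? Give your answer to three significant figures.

0.805

Eᵢ/kT = 0, 3.4296, 3.5407.
Z = Σ gᵢe^(−Eᵢ/kT) = 2·e^(−0) + 3·e^(−3.4296) + 2·e^(−3.5407) = 2.0000 + 0.097200 + 0.057986 = 2.1552.
⟨E⟩ = 3.3742 meV, ⟨E²⟩ = 158.15 meV².
C_V/k_B = (⟨E²⟩ − ⟨E⟩²)/(kT)² = (158.15 − 11.385)/182.25 = 0.805.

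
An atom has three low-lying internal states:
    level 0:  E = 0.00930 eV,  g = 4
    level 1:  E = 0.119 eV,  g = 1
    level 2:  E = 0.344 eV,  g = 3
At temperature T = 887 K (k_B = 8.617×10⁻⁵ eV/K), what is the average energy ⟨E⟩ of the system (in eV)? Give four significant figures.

k_BT = 8.617×10⁻⁵ × 887 K = 0.0764328 eV.
Eᵢ/kT = 0.121676, 1.55692, 4.50069.
Z = Σ gᵢe^(−Eᵢ/kT) = 4·e^(−0.121676) + 1·e^(−1.55692) + 3·e^(−4.50069) = 3.54174 + 0.210784 + 0.0333040 = 3.78583.
⟨E⟩ = Σ Eᵢ gᵢe^(−Eᵢ/kT) / Z = (0.00930·3.54174 + 0.119·0.210784 + 0.344·0.0333040) / 3.78583 = 0.01835 eV.

0.01835 eV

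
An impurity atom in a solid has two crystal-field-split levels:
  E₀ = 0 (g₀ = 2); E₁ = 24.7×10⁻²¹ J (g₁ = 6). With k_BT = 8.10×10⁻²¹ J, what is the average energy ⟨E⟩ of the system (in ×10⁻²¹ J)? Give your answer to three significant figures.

Eᵢ/kT = 0, 3.0494.
Z = Σ gᵢe^(−Eᵢ/kT) = 2·e^(−0) + 6·e^(−3.0494) = 2.0000 + 0.28432 = 2.2843.
⟨E⟩ = Σ Eᵢ gᵢe^(−Eᵢ/kT) / Z = (0·2.0000 + 24.7·0.28432) / 2.2843 = 3.07 ×10⁻²¹ J.

3.07 ×10⁻²¹ J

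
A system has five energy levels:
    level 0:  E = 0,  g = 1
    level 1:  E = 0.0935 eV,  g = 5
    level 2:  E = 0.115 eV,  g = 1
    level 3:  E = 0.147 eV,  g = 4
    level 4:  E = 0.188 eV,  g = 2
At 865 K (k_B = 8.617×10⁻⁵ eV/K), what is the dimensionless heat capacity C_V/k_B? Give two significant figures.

k_BT = 8.617×10⁻⁵ × 865 K = 0.07454 eV.
Eᵢ/kT = 0, 1.254, 1.543, 1.972, 2.522.
Z = Σ gᵢe^(−Eᵢ/kT) = 1·e^(−0) + 5·e^(−1.254) + 1·e^(−1.543) + 4·e^(−1.972) + 2·e^(−2.522) = 1.000 + 1.427 + 0.2137 + 0.5567 + 0.1606 = 3.358.
⟨E⟩ = 0.08041 eV, ⟨E²⟩ = 0.009829 eV².
C_V/k_B = (⟨E²⟩ − ⟨E⟩²)/(kT)² = (0.009829 − 0.006466)/0.005556 = 0.61.

0.61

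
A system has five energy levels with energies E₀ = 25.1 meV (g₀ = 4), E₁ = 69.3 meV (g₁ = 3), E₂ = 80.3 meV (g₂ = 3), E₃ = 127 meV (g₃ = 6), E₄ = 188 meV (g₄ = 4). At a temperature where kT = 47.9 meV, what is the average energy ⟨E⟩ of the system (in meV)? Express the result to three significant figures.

Eᵢ/kT = 0.52401, 1.4468, 1.6764, 2.6514, 3.9248.
Z = Σ gᵢe^(−Eᵢ/kT) = 4·e^(−0.52401) + 3·e^(−1.4468) + 3·e^(−1.6764) + 6·e^(−2.6514) + 4·e^(−3.9248) = 2.3686 + 0.70597 + 0.56114 + 0.42331 + 0.078984 = 4.1380.
⟨E⟩ = Σ Eᵢ gᵢe^(−Eᵢ/kT) / Z = (25.1·2.3686 + 69.3·0.70597 + 80.3·0.56114 + 127·0.42331 + 188·0.078984) / 4.1380 = 53.7 meV.

53.7 meV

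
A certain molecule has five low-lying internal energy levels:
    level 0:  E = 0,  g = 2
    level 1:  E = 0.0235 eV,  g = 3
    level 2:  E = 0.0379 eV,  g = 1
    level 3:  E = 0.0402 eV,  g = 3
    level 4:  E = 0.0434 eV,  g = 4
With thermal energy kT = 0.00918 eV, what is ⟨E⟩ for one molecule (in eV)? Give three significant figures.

0.00392 eV

Eᵢ/kT = 0, 2.5599, 4.1285, 4.3791, 4.7277.
Z = Σ gᵢe^(−Eᵢ/kT) = 2·e^(−0) + 3·e^(−2.5599) + 1·e^(−4.1285) + 3·e^(−4.3791) + 4·e^(−4.7277) = 2.0000 + 0.23194 + 0.016107 + 0.037610 + 0.035387 = 2.3210.
⟨E⟩ = Σ Eᵢ gᵢe^(−Eᵢ/kT) / Z = (0·2.0000 + 0.0235·0.23194 + 0.0379·0.016107 + 0.0402·0.037610 + 0.0434·0.035387) / 2.3210 = 0.00392 eV.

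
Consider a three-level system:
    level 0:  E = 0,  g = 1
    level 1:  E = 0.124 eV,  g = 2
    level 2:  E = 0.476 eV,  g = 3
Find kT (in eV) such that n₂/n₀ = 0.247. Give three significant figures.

n₂/n₀ = (g₂/g₀) exp[−(E₂−E₀)/kT] = 0.247.
⇒ (E₂−E₀)/kT = ln((3/1)/0.247) = ln(12.146) = 2.4970.
kT = 0.476 eV / 2.4970 = 0.191 eV.

0.191 eV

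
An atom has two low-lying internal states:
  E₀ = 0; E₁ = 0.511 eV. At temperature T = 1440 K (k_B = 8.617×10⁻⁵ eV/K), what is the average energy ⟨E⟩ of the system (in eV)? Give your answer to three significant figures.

k_BT = 8.617×10⁻⁵ × 1440 K = 0.12408 eV.
Eᵢ/kT = 0, 4.1183.
Z = Σ e^(−Eᵢ/kT) = e^(−0) + e^(−4.1183) = 1.0000 + 0.016272 = 1.0163.
⟨E⟩ = Σ Eᵢ e^(−Eᵢ/kT) / Z = (0·1.0000 + 0.511·0.016272) / 1.0163 = 0.00818 eV.

0.00818 eV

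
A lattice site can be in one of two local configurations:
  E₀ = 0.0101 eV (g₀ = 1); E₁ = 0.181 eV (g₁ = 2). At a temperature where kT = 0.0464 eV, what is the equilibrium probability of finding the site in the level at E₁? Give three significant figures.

0.0479

Eᵢ/kT = 0.21767, 3.9009.
Z = Σ gᵢe^(−Eᵢ/kT) = 1·e^(−0.21767) + 2·e^(−3.9009) = 0.80439 + 0.040447 = 0.84484.
P₁ = g₁ e^(−E₁/kT) / Z = 0.040447/0.84484 = 0.0479.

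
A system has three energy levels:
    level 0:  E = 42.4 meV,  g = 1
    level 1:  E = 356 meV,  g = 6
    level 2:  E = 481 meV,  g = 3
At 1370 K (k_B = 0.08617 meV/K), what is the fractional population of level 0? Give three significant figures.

k_BT = 0.08617 × 1370 K = 118.05 meV.
Eᵢ/kT = 0.35917, 3.0157, 4.0745.
Z = Σ gᵢe^(−Eᵢ/kT) = 1·e^(−0.35917) + 6·e^(−3.0157) + 3·e^(−4.0745) = 0.69826 + 0.29407 + 0.051002 = 1.0433.
P₀ = g₀ e^(−E₀/kT) / Z = 0.69826/1.0433 = 0.669.

0.669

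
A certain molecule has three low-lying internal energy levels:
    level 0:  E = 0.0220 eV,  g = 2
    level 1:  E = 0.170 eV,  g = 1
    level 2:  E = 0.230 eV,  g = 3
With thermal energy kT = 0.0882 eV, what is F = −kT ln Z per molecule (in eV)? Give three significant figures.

-0.0578 eV

Eᵢ/kT = 0.24943, 1.9274, 2.6077.
Z = Σ gᵢe^(−Eᵢ/kT) = 2·e^(−0.24943) + 1·e^(−1.9274) + 3·e^(−2.6077) = 1.5585 + 0.14553 + 0.22111 = 1.9251.
F = −kT ln Z = −0.0882 × ln(1.9251) = −0.0882 × 0.65498 = -0.0578 eV.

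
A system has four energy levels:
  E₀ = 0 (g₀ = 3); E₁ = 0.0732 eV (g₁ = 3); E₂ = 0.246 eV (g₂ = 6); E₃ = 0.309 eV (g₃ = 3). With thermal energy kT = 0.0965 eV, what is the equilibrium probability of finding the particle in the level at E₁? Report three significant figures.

0.281

Eᵢ/kT = 0, 0.75855, 2.5492, 3.2021.
Z = Σ gᵢe^(−Eᵢ/kT) = 3·e^(−0) + 3·e^(−0.75855) + 6·e^(−2.5492) + 3·e^(−3.2021) = 3.0000 + 1.4050 + 0.46886 + 0.12203 = 4.9959.
P₁ = g₁ e^(−E₁/kT) / Z = 1.4050/4.9959 = 0.281.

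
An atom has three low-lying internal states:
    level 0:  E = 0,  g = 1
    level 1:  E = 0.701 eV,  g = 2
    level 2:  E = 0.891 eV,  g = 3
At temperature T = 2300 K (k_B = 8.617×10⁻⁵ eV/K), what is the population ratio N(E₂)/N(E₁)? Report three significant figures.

0.575

k_BT = 8.617×10⁻⁵ × 2300 K = 0.19819 eV.
n₂/n₁ = (g₂/g₁) exp[−(E₂−E₁)/kT] = (3/2) × exp(−(0.190 eV)/(0.19819 eV)) = (3/2) × exp(-0.95868) = 0.575.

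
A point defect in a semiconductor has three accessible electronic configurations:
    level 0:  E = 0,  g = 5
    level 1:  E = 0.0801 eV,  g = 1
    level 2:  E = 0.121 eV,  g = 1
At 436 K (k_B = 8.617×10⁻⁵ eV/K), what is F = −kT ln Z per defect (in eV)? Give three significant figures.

k_BT = 8.617×10⁻⁵ × 436 K = 0.037570 eV.
Eᵢ/kT = 0, 2.1320, 3.2207.
Z = Σ gᵢe^(−Eᵢ/kT) = 5·e^(−0) + 1·e^(−2.1320) + 1·e^(−3.2207) = 5.0000 + 0.11860 + 0.039927 = 5.1585.
F = −kT ln Z = −0.037570 × ln(5.1585) = −0.037570 × 1.6406 = -0.0616 eV.

-0.0616 eV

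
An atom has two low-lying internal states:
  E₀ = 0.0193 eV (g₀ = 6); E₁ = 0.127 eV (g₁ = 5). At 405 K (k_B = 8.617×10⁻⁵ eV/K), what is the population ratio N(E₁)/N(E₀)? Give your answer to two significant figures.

k_BT = 8.617×10⁻⁵ × 405 K = 0.03490 eV.
n₁/n₀ = (g₁/g₀) exp[−(E₁−E₀)/kT] = (5/6) × exp(−(0.1077 eV)/(0.03490 eV)) = (5/6) × exp(-3.086) = 0.038.

0.038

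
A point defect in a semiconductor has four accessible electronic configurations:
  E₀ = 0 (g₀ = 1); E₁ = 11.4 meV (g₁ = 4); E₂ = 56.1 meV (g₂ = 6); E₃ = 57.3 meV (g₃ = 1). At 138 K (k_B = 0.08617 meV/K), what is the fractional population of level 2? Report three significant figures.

0.0207

k_BT = 0.08617 × 138 K = 11.891 meV.
Eᵢ/kT = 0, 0.95871, 4.7179, 4.8188.
Z = Σ gᵢe^(−Eᵢ/kT) = 1·e^(−0) + 4·e^(−0.95871) + 6·e^(−4.7179) + 1·e^(−4.8188) = 1.0000 + 1.5335 + 0.053604 + 0.0080765 = 2.5952.
P₂ = g₂ e^(−E₂/kT) / Z = 0.053604/2.5952 = 0.0207.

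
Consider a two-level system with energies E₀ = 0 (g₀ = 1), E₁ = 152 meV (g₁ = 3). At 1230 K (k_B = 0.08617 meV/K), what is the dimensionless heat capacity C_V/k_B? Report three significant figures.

k_BT = 0.08617 × 1230 K = 105.99 meV.
Eᵢ/kT = 0, 1.4341.
Z = Σ gᵢe^(−Eᵢ/kT) = 1·e^(−0) + 3·e^(−1.4341) = 1.0000 + 0.71499 = 1.7150.
⟨E⟩ = 63.369 meV, ⟨E²⟩ = 9632.1 meV².
C_V/k_B = (⟨E²⟩ − ⟨E⟩²)/(kT)² = (9632.1 − 4015.6)/11234 = 0.500.

0.500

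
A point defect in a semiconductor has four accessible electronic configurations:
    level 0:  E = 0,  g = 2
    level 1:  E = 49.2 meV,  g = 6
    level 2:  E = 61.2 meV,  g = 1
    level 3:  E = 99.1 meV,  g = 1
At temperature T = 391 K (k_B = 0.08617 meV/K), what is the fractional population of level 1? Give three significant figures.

0.386

k_BT = 0.08617 × 391 K = 33.692 meV.
Eᵢ/kT = 0, 1.4603, 1.8165, 2.9414.
Z = Σ gᵢe^(−Eᵢ/kT) = 2·e^(−0) + 6·e^(−1.4603) + 1·e^(−1.8165) + 1·e^(−2.9414) = 2.0000 + 1.3930 + 0.16259 + 0.052792 = 3.6084.
P₁ = g₁ e^(−E₁/kT) / Z = 1.3930/3.6084 = 0.386.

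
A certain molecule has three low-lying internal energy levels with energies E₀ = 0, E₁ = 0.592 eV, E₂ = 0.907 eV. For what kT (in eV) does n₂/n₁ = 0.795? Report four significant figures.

1.373 eV

n₂/n₁ = exp[−(E₂−E₁)/kT] = 0.795.
⇒ (E₂−E₁)/kT = ln(1/0.795) = ln(1.25786) = 0.229412.
kT = 0.315 eV / 0.229412 = 1.373 eV.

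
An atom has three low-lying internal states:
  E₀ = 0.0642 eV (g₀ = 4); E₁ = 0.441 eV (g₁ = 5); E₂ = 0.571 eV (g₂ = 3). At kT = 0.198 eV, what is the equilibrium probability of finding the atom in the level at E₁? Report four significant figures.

0.1498

Eᵢ/kT = 0.324242, 2.22727, 2.88384.
Z = Σ gᵢe^(−Eᵢ/kT) = 4·e^(−0.324242) + 5·e^(−2.22727) + 3·e^(−2.88384) = 2.89230 + 0.539112 + 0.167759 = 3.59917.
P₁ = g₁ e^(−E₁/kT) / Z = 0.539112/3.59917 = 0.1498.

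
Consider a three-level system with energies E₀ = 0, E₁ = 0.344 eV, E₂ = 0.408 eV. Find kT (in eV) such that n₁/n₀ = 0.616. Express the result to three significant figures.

n₁/n₀ = exp[−(E₁−E₀)/kT] = 0.616.
⇒ (E₁−E₀)/kT = ln(1/0.616) = ln(1.6234) = 0.48452.
kT = 0.344 eV / 0.48452 = 0.710 eV.

0.710 eV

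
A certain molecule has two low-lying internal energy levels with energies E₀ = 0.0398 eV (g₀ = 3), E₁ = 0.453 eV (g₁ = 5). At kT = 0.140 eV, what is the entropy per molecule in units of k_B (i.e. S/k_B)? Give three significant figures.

Eᵢ/kT = 0.28429, 3.2357.
Z = Σ gᵢe^(−Eᵢ/kT) = 3·e^(−0.28429) + 5·e^(−3.2357) = 2.2576 + 0.19666 = 2.4543.
⟨E⟩ = Σ EᵢPᵢ = 0.072909 eV.
S/k_B = ln Z + ⟨E⟩/kT = ln(2.4543) + 0.072909/0.140 = 0.89784 + 0.52078 = 1.42.

1.42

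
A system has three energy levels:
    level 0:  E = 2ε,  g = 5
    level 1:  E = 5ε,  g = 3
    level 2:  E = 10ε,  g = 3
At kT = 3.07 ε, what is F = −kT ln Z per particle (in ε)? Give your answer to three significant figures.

-3.68 ε

Eᵢ/kT = 0.65147, 1.6287, 3.2573.
Z = Σ gᵢe^(−Eᵢ/kT) = 5·e^(−0.65147) + 3·e^(−1.6287) + 3·e^(−3.2573) = 2.6064 + 0.58855 + 0.11548 = 3.3104.
F = −kT ln Z = −3.07 × ln(3.3104) = −3.07 × 1.1971 = -3.68 ε.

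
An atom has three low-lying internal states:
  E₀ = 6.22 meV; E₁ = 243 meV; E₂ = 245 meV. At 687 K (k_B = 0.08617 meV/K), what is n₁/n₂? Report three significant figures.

1.03

k_BT = 0.08617 × 687 K = 59.199 meV.
n₁/n₂ = exp[−(E₁−E₂)/kT] = exp(−(-2 meV)/(59.199 meV)) = exp(0.033784) = 1.03.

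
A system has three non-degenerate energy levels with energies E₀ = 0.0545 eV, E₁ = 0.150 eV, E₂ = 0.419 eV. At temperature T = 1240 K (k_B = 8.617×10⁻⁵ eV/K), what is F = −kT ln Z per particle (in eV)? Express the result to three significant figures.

k_BT = 8.617×10⁻⁵ × 1240 K = 0.10685 eV.
Eᵢ/kT = 0.51006, 1.4038, 3.9214.
Z = Σ e^(−Eᵢ/kT) = e^(−0.51006) + e^(−1.4038) + e^(−3.9214) = 0.60046 + 0.24566 + 0.019813 = 0.86593.
F = −kT ln Z = −0.10685 × ln(0.86593) = −0.10685 × -0.14395 = 0.0154 eV.

0.0154 eV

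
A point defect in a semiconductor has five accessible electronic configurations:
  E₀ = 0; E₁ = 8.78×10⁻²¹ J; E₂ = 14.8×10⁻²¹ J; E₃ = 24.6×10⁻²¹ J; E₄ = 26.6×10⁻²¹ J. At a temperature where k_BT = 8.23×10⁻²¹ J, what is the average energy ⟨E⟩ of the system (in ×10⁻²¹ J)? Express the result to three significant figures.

Eᵢ/kT = 0, 1.0668, 1.7983, 2.9891, 3.2321.
Z = Σ e^(−Eᵢ/kT) = e^(−0) + e^(−1.0668) + e^(−1.7983) + e^(−2.9891) + e^(−3.2321) = 1.0000 + 0.34411 + 0.16558 + 0.050333 + 0.039475 = 1.5995.
⟨E⟩ = Σ Eᵢ e^(−Eᵢ/kT) / Z = (0·1.0000 + 8.78·0.34411 + 14.8·0.16558 + 24.6·0.050333 + 26.6·0.039475) / 1.5995 = 4.85 ×10⁻²¹ J.

4.85 ×10⁻²¹ J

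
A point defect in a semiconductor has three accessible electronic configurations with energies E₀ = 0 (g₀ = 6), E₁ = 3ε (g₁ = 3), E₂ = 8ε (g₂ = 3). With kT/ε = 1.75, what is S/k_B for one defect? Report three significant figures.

2.05

Eᵢ/kT = 0, 1.7143, 4.5714.
Z = Σ gᵢe^(−Eᵢ/kT) = 6·e^(−0) + 3·e^(−1.7143) + 3·e^(−4.5714) = 6.0000 + 0.54027 + 0.031030 = 6.5713.
⟨E⟩ = Σ EᵢPᵢ = 0.28443 ε.
S/k_B = ln Z + ⟨E⟩/kT = ln(6.5713) + 0.28443/1.75 = 1.8827 + 0.16253 = 2.05.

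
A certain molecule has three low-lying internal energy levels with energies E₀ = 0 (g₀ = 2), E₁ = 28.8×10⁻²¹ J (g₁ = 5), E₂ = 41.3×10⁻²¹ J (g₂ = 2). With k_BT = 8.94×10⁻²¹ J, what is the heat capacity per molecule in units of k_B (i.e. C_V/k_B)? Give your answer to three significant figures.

1.01

Eᵢ/kT = 0, 3.2215, 4.6197.
Z = Σ gᵢe^(−Eᵢ/kT) = 2·e^(−0) + 5·e^(−3.2215) + 2·e^(−4.6197) = 2.0000 + 0.19948 + 0.019712 = 2.2192.
⟨E⟩ = 2.9556, ⟨E²⟩ = 89.708.
C_V/k_B = (⟨E²⟩ − ⟨E⟩²)/(kT)² = (89.708 − 8.7356)/79.924 = 1.01.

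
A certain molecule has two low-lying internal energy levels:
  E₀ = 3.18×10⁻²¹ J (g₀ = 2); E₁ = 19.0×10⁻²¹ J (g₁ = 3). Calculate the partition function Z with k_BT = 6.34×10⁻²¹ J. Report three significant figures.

Eᵢ/kT = 0.50158, 2.9968.
Z = Σ gᵢe^(−Eᵢ/kT) = 2·e^(−0.50158) + 3·e^(−2.9968) = 1.2111 + 0.14984 = 1.3609.

Z = 1.36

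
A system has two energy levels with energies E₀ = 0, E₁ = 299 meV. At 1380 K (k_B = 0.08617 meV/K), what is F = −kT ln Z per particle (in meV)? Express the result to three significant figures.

k_BT = 0.08617 × 1380 K = 118.91 meV.
Eᵢ/kT = 0, 2.5145.
Z = Σ e^(−Eᵢ/kT) = e^(−0) + e^(−2.5145) = 1.0000 + 0.080903 = 1.0809.
F = −kT ln Z = −118.91 × ln(1.0809) = −118.91 × 0.077794 = -9.25 meV.

-9.25 meV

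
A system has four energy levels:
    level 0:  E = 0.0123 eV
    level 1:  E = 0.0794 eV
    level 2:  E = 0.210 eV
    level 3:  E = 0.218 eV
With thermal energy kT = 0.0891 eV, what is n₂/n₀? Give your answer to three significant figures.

0.109

n₂/n₀ = exp[−(E₂−E₀)/kT] = exp(−(0.1977 eV)/(0.0891 eV)) = exp(-2.2189) = 0.109.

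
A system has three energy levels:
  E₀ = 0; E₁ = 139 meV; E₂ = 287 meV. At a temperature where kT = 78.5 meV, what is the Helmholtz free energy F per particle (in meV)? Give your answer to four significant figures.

-14.05 meV

Eᵢ/kT = 0, 1.77070, 3.65605.
Z = Σ e^(−Eᵢ/kT) = e^(−0) + e^(−1.77070) + e^(−3.65605) = 1.00000 + 0.170214 + 0.0258344 = 1.19605.
F = −kT ln Z = −78.5 × ln(1.19605) = −78.5 × 0.179024 = -14.05 meV.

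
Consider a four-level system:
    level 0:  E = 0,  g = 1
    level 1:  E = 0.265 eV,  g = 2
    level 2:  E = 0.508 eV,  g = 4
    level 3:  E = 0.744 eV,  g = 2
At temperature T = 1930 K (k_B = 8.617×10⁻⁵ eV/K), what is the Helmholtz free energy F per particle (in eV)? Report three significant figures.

k_BT = 8.617×10⁻⁵ × 1930 K = 0.16631 eV.
Eᵢ/kT = 0, 1.5934, 3.0545, 4.4736.
Z = Σ gᵢe^(−Eᵢ/kT) = 1·e^(−0) + 2·e^(−1.5934) + 4·e^(−3.0545) + 2·e^(−4.4736) = 1.0000 + 0.40647 + 0.18859 + 0.022812 = 1.6179.
F = −kT ln Z = −0.16631 × ln(1.6179) = −0.16631 × 0.48113 = -0.0800 eV.

-0.0800 eV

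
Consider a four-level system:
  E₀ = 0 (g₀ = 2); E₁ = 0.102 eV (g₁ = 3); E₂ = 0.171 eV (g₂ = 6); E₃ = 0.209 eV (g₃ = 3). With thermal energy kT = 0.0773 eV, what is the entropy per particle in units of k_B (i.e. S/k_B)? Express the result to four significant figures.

2.132

Eᵢ/kT = 0, 1.31953, 2.21216, 2.70375.
Z = Σ gᵢe^(−Eᵢ/kT) = 2·e^(−0) + 3·e^(−1.31953) + 6·e^(−2.21216) + 3·e^(−2.70375) = 2.00000 + 0.801783 + 0.656784 + 0.200862 = 3.65943.
⟨E⟩ = Σ EᵢPᵢ = 0.0645106 eV.
S/k_B = ln Z + ⟨E⟩/kT = ln(3.65943) + 0.0645106/0.0773 = 1.29731 + 0.834549 = 2.132.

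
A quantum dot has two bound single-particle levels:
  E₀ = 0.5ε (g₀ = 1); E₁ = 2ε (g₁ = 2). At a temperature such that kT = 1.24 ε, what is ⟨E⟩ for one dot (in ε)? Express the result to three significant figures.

Eᵢ/kT = 0.40323, 1.6129.
Z = Σ gᵢe^(−Eᵢ/kT) = 1·e^(−0.40323) + 2·e^(−1.6129) = 0.66816 + 0.39862 = 1.0668.
⟨E⟩ = Σ Eᵢ gᵢe^(−Eᵢ/kT) / Z = (0.5·0.66816 + 2·0.39862) / 1.0668 = 1.06 ε.

1.06 ε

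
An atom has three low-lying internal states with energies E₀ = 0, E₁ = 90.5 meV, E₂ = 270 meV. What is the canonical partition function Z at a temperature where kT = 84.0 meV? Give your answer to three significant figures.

Z = 1.38

Eᵢ/kT = 0, 1.0774, 3.2143.
Z = Σ e^(−Eᵢ/kT) = e^(−0) + e^(−1.0774) + e^(−3.2143) = 1.0000 + 0.34048 + 0.040183 = 1.3807.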